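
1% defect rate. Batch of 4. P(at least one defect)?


P(all good) = (99/100)^4 = 96059601/100000000
P(≥1 defect) = 3940399/100000000

P = 3940399/100000000 ≈ 3.94%


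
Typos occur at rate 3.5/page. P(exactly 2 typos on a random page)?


Poisson(λ=3.5): P(X=2) = e^(-λ)×λ^k/k!
= e^(-3.5) × 3.5^2 / 2!
≈ 0.03019738342 × 12.25 / 2 ≈ 0.184959

P(X=2) ≈ 0.184959 ≈ 18.50%


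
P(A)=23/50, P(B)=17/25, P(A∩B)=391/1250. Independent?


P(A)×P(B) = 391/1250
P(A∩B) = 391/1250
Equal ✓ → Independent

Yes, independent


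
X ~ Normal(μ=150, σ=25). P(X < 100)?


z = (100-150)/25 = -2.0
P(Z < -2.0) = 0.0228

P(X < 100) ≈ 0.0228


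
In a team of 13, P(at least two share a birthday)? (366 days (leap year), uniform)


P(all different) = Π(366-i)/366 for i=0..12
= 0.806071
P(match) = 1 - 0.806071 = 0.193929

P ≈ 0.1939 ≈ 19.39%


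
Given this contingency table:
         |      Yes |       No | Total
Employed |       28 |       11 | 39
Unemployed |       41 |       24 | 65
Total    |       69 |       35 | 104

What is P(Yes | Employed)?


P(Yes | Employed) = 28/(28+11) = 28/39

P(Yes|Employed) = 28/39 ≈ 71.79%


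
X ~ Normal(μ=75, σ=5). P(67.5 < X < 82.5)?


z₁=(67.5-75)/5=-1.5, z₂=(82.5-75)/5=1.5
P = Φ(1.5) - Φ(-1.5) = 0.933193 - 0.066807 = 0.866386 ≈ 0.8664

P(67.5 < X < 82.5) ≈ 0.8664


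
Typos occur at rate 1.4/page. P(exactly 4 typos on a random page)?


Poisson(λ=1.4): P(X=4) = e^(-λ)×λ^k/k!
= e^(-1.4) × 1.4^4 / 4!
≈ 0.2465969639 × 3.8416 / 24 ≈ 0.039472

P(X=4) ≈ 0.039472 ≈ 3.95%


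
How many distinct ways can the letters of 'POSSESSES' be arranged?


Letters: 9, freq: {'P': 1, 'O': 1, 'S': 5, 'E': 2}
9!/(1!×1!×5!×2!) = 362880/240 = 1512

1512


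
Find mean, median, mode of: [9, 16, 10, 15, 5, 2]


Sorted: [2, 5, 9, 10, 15, 16]
Mean = 57/6 = 19/2
Median = 19/2
Freq: {9: 1, 16: 1, 10: 1, 15: 1, 5: 1, 2: 1}
Mode: No mode

Mean=19/2, Median=19/2, Mode=No mode


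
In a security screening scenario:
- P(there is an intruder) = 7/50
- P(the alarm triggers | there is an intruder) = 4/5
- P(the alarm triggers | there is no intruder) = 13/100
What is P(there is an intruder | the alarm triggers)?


Using Bayes' theorem:
P(A|B) = P(B|A)·P(A) / P(B)

P(the alarm triggers) = 4/5 × 7/50 + 13/100 × 43/50
= 14/125 + 559/5000 = 1119/5000

P(there is an intruder|the alarm triggers) = (14/125) / (1119/5000) = 560/1119

P(there is an intruder|the alarm triggers) = 560/1119 ≈ 50.04%


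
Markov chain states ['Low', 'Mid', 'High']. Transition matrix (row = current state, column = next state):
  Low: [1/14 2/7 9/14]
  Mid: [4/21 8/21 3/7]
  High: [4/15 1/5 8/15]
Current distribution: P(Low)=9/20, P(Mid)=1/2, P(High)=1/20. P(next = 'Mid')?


P(next=Mid) = Σᵢ P(now=i)×P(i→Mid)
= 9/20×2/7 + 1/2×8/21 + 1/20×1/5
= 9/70 + 4/21 + 1/100 = 691/2100

P = 691/2100 ≈ 0.3290


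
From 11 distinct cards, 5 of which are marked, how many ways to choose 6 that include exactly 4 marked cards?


Choose 4 of the 5 marked cards and 2 of the other 6 cards:
C(5,4)×C(6,2) = 5×15 = 75

75


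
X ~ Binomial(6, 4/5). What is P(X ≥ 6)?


P(X ≥ 6) = Σ P(X=i) for i=6..6
P(X=6) = 4096/15625
Sum = 4096/15625

P(X ≥ 6) = 4096/15625 ≈ 26.21%


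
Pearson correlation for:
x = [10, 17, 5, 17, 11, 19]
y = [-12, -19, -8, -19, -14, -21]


n=6, Σx=79, Σy=-93, Σxy=-1359, Σx²=1185, Σy²=1567
r = (6×(-1359) - 79×(-93))/√((6×1185 - 79²)(6×1567 - (-93)²))
= -807/√(869×753) = -807/√654357 ≈ -807/808.9234 ≈ -0.9976

r ≈ -0.9976


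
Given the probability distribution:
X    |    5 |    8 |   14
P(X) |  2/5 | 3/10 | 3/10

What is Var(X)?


E[X] = 43/5
E[X²] = 88
Var(X) = E[X²] - (E[X])² = 88 - 1849/25 = 351/25

Var(X) = 351/25 ≈ 14.0400


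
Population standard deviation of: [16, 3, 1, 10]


Mean = 30/4 = 15/2
  (16-15/2)²=289/4
  (3-15/2)²=81/4
  (1-15/2)²=169/4
  (10-15/2)²=25/4
Σ(x-μ)² = 141
σ² = 141/4

σ = √(141/4) ≈ 5.9372


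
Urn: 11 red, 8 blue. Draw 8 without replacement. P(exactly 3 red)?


Hypergeometric: C(11,3)×C(8,5)/C(19,8)
= 165×56/75582 = 1540/12597

P(X=3) = 1540/12597 ≈ 12.23%


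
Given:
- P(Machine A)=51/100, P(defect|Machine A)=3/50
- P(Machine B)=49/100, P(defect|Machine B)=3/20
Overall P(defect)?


P(B) = Σ P(B|Aᵢ)×P(Aᵢ)
  3/50×51/100 = 153/5000
  3/20×49/100 = 147/2000
Sum = 1041/10000

P(defect) = 1041/10000 ≈ 10.41%


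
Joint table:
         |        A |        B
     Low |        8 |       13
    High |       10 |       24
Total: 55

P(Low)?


P(Low) = (8+13)/55 = 21/55

P(Low) = 21/55 ≈ 38.18%


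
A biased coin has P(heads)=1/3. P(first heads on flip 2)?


Geometric: P(X=2) = (1-p)^(k-1)×p = (2/3)^1×1/3 = 2/9

P(X=2) = 2/9 ≈ 22.22%


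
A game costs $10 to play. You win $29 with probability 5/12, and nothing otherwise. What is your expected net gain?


E[gain] = (29-10)×5/12 + (-10)×7/12
= 95/12 - 35/6 = 25/12

Expected net gain = $25/12 ≈ $2.08


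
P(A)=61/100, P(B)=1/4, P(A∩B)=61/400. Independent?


P(A)×P(B) = 61/400
P(A∩B) = 61/400
Equal ✓ → Independent

Yes, independent


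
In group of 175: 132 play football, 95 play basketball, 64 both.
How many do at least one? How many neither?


|A∪B| = 132+95-64 = 163
Neither = 175-163 = 12

At least one: 163; Neither: 12


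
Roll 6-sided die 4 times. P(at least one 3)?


P(no 3)^4 = (5/6)^4 = 625/1296
P(≥1) = 1 - 625/1296 = 671/1296

P = 671/1296 ≈ 51.77%


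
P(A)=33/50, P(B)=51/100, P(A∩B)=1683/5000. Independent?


P(A)×P(B) = 1683/5000
P(A∩B) = 1683/5000
Equal ✓ → Independent

Yes, independent


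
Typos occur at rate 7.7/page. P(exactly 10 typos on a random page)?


Poisson(λ=7.7): P(X=10) = e^(-λ)×λ^k/k!
= e^(-7.7) × 7.7^10 / 10!
≈ 0.0004528271829 × 732668047.259 / 3628800 ≈ 0.091427

P(X=10) ≈ 0.091427 ≈ 9.14%


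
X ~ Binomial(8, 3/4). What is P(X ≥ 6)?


P(X ≥ 6) = Σ P(X=i) for i=6..8
P(X=6) = 5103/16384
P(X=7) = 2187/8192
P(X=8) = 6561/65536
Sum = 44469/65536

P(X ≥ 6) = 44469/65536 ≈ 67.85%


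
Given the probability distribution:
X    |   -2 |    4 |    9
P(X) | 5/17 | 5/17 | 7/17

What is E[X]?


E[X] = Σ x·P(X=x)
= (-2)×(5/17) + (4)×(5/17) + (9)×(7/17)
= 73/17

E[X] = 73/17


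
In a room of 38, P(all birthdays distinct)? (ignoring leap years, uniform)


P(all different) = Π(365-i)/365 for i=0..37
= (365/365)×(364/365)×...×(328/365)
= 0.135932

P ≈ 0.1359 ≈ 13.59%


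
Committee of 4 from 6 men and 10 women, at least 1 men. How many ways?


Count by #men:
  1M,3W: C(6,1)×C(10,3)=720
  2M,2W: C(6,2)×C(10,2)=675
  3M,1W: C(6,3)×C(10,1)=200
  4M,0W: C(6,4)×C(10,0)=15
Total = 1610

1610


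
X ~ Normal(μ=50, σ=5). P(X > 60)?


z = (60-50)/5 = 2.0
P(X > 60) = 1 - P(Z ≤ 2.0) = 1 - 0.9772 = 0.0228

P(X > 60) ≈ 0.0228


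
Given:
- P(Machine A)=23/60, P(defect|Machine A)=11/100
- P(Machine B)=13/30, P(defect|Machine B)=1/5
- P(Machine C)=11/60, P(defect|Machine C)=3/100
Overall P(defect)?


P(B) = Σ P(B|Aᵢ)×P(Aᵢ)
  11/100×23/60 = 253/6000
  1/5×13/30 = 13/150
  3/100×11/60 = 11/2000
Sum = 403/3000

P(defect) = 403/3000 ≈ 13.43%


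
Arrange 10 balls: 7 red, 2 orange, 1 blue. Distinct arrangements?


10!/(7!×2!×1!) = 360

360


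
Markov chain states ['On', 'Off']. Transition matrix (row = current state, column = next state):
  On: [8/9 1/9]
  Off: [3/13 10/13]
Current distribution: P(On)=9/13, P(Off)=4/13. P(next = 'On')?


P(next=On) = Σᵢ P(now=i)×P(i→On)
= 9/13×8/9 + 4/13×3/13
= 8/13 + 12/169 = 116/169

P = 116/169 ≈ 0.6864


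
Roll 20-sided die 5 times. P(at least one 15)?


P(no 15)^5 = (19/20)^5 = 2476099/3200000
P(≥1) = 1 - 2476099/3200000 = 723901/3200000

P = 723901/3200000 ≈ 22.62%


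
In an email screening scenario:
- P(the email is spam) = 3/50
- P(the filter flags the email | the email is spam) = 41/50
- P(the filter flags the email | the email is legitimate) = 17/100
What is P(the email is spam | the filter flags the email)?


Using Bayes' theorem:
P(A|B) = P(B|A)·P(A) / P(B)

P(the filter flags the email) = 41/50 × 3/50 + 17/100 × 47/50
= 123/2500 + 799/5000 = 209/1000

P(the email is spam|the filter flags the email) = (123/2500) / (209/1000) = 246/1045

P(the email is spam|the filter flags the email) = 246/1045 ≈ 23.54%


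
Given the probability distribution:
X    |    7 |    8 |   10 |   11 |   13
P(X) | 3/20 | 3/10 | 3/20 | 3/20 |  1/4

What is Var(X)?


E[X] = 197/20
E[X²] = 2039/20
Var(X) = E[X²] - (E[X])² = 2039/20 - 38809/400 = 1971/400

Var(X) = 1971/400 ≈ 4.9275


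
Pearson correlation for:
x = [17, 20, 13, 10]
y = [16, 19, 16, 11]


n=4, Σx=60, Σy=62, Σxy=970, Σx²=958, Σy²=994
r = (4×970 - 60×62)/√((4×958 - 60²)(4×994 - 62²))
= 160/√(232×132) = 160/√30624 ≈ 160/174.9971 ≈ 0.9143

r ≈ 0.9143


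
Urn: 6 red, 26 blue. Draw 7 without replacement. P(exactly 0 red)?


Hypergeometric: C(6,0)×C(26,7)/C(32,7)
= 1×657800/3365856 = 6325/32364

P(X=0) = 6325/32364 ≈ 19.54%


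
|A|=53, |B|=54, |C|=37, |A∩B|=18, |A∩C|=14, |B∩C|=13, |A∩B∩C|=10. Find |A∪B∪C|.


|A∪B∪C| = 53+54+37-18-14-13+10 = 109

|A∪B∪C| = 109


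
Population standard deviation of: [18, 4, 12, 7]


Mean = 41/4
  (18-41/4)²=961/16
  (4-41/4)²=625/16
  (12-41/4)²=49/16
  (7-41/4)²=169/16
Σ(x-μ)² = 451/4
σ² = (451/4)/4 = 451/16

σ = √(451/16) ≈ 5.3092


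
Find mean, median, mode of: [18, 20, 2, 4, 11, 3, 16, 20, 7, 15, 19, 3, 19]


Sorted: [2, 3, 3, 4, 7, 11, 15, 16, 18, 19, 19, 20, 20]
Mean = 157/13
Median = 15
Freq: {18: 1, 20: 2, 2: 1, 4: 1, 11: 1, 3: 2, 16: 1, 7: 1, 15: 1, 19: 2}
Mode: [3, 19, 20]

Mean=157/13, Median=15, Mode=[3, 19, 20]


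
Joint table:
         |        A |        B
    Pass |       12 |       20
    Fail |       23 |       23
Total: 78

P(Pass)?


P(Pass) = (12+20)/78 = 32/78 = 16/39

P(Pass) = 16/39 ≈ 41.03%


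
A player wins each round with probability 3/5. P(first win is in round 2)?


Geometric: P(X=2) = (1-p)^(k-1)×p = (2/5)^1×3/5 = 6/25

P(X=2) = 6/25 ≈ 24.00%


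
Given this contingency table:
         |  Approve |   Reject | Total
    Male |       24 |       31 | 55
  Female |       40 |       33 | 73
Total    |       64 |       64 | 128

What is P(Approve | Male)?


P(Approve | Male) = 24/(24+31) = 24/55

P(Approve|Male) = 24/55 ≈ 43.64%


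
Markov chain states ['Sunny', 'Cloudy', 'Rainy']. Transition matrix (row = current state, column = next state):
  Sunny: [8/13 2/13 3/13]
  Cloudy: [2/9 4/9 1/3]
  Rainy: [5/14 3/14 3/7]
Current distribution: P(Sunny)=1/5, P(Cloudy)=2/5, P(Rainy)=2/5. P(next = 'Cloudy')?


P(next=Cloudy) = Σᵢ P(now=i)×P(i→Cloudy)
= 1/5×2/13 + 2/5×4/9 + 2/5×3/14
= 2/65 + 8/45 + 3/35 = 241/819

P = 241/819 ≈ 0.2943


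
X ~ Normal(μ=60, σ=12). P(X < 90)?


z = (90-60)/12 = 2.5
P(Z < 2.5) = 0.9938

P(X < 90) ≈ 0.9938


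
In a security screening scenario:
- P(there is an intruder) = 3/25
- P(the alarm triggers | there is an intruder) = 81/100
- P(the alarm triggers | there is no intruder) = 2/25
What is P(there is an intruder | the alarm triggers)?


Using Bayes' theorem:
P(A|B) = P(B|A)·P(A) / P(B)

P(the alarm triggers) = 81/100 × 3/25 + 2/25 × 22/25
= 243/2500 + 44/625 = 419/2500

P(there is an intruder|the alarm triggers) = (243/2500) / (419/2500) = 243/419

P(there is an intruder|the alarm triggers) = 243/419 ≈ 58.00%


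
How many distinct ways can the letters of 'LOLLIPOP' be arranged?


Letters: 8, freq: {'L': 3, 'O': 2, 'I': 1, 'P': 2}
8!/(3!×2!×1!×2!) = 40320/24 = 1680

1680


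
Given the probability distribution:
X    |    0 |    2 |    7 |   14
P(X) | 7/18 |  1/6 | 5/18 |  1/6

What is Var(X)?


E[X] = 83/18
E[X²] = 845/18
Var(X) = E[X²] - (E[X])² = 845/18 - 6889/324 = 8321/324

Var(X) = 8321/324 ≈ 25.6821


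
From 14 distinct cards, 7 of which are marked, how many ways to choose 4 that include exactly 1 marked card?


Choose 1 of the 7 marked cards and 3 of the other 7 cards:
C(7,1)×C(7,3) = 7×35 = 245

245


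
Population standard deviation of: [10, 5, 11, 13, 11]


Mean = 50/5 = 10
  (10-10)²=0
  (5-10)²=25
  (11-10)²=1
  (13-10)²=9
  (11-10)²=1
Σ(x-μ)² = 36
σ² = 36/5

σ = √(36/5) ≈ 2.6833


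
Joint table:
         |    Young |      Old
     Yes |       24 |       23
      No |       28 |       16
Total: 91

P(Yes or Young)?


P(Yes∨Young) = P(Yes) + P(Young) - P(Yes∧Young)
= (47 + 52 - 24)/91 = 75/91

P = 75/91 ≈ 82.42%


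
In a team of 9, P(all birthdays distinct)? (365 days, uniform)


P(all different) = Π(365-i)/365 for i=0..8
= (365/365)×(364/365)×...×(357/365)
= 0.905376

P ≈ 0.9054 ≈ 90.54%


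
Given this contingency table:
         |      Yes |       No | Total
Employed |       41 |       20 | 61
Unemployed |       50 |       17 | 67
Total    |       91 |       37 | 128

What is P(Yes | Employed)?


P(Yes | Employed) = 41/(41+20) = 41/61

P(Yes|Employed) = 41/61 ≈ 67.21%


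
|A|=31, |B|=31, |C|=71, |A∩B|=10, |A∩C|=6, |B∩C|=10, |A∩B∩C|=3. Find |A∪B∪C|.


|A∪B∪C| = 31+31+71-10-6-10+3 = 110

|A∪B∪C| = 110


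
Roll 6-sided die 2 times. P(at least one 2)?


P(no 2)^2 = (5/6)^2 = 25/36
P(≥1) = 1 - 25/36 = 11/36

P = 11/36 ≈ 30.56%


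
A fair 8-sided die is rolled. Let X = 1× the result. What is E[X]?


E[die] = (1+8)/2 = 9/2
E[X] = 1 × 9/2 = 9/2

E[X] = 9/2


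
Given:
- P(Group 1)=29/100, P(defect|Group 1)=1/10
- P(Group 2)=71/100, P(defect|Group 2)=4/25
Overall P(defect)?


P(B) = Σ P(B|Aᵢ)×P(Aᵢ)
  1/10×29/100 = 29/1000
  4/25×71/100 = 71/625
Sum = 713/5000

P(defect) = 713/5000 ≈ 14.26%


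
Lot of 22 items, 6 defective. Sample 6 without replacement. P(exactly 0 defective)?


Hypergeometric: C(6,0)×C(16,6)/C(22,6)
= 1×8008/74613 = 104/969

P(X=0) = 104/969 ≈ 10.73%


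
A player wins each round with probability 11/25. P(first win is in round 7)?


Geometric: P(X=7) = (1-p)^(k-1)×p = (14/25)^6×11/25 = 82824896/6103515625

P(X=7) = 82824896/6103515625 ≈ 1.36%


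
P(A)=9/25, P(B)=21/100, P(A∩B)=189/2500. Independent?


P(A)×P(B) = 189/2500
P(A∩B) = 189/2500
Equal ✓ → Independent

Yes, independent


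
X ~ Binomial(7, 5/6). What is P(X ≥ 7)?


P(X ≥ 7) = Σ P(X=i) for i=7..7
P(X=7) = 78125/279936
Sum = 78125/279936

P(X ≥ 7) = 78125/279936 ≈ 27.91%


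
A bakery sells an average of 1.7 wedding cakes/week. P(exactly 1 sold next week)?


Poisson(λ=1.7): P(X=1) = e^(-λ)×λ^k/k!
= e^(-1.7) × 1.7^1 / 1!
≈ 0.1826835241 × 1.7 / 1 ≈ 0.310562

P(X=1) ≈ 0.310562 ≈ 31.06%


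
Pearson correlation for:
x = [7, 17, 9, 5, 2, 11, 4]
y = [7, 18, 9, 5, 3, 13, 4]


n=7, Σx=55, Σy=59, Σxy=626, Σx²=585, Σy²=673
r = (7×626 - 55×59)/√((7×585 - 55²)(7×673 - 59²))
= 1137/√(1070×1230) = 1137/√1316100 ≈ 1137/1147.2140 ≈ 0.9911

r ≈ 0.9911


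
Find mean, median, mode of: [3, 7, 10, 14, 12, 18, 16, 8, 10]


Sorted: [3, 7, 8, 10, 10, 12, 14, 16, 18]
Mean = 98/9
Median = 10
Freq: {3: 1, 7: 1, 10: 2, 14: 1, 12: 1, 18: 1, 16: 1, 8: 1}
Mode: [10]

Mean=98/9, Median=10, Mode=10


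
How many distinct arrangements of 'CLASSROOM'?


Letters: 9, freq: {'C': 1, 'L': 1, 'A': 1, 'S': 2, 'R': 1, 'O': 2, 'M': 1}
9!/(1!×1!×1!×2!×1!×2!×1!) = 362880/4 = 90720

90720


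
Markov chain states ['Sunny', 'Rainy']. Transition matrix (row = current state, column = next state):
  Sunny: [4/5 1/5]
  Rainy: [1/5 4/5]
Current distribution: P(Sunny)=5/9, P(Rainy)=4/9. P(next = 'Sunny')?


P(next=Sunny) = Σᵢ P(now=i)×P(i→Sunny)
= 5/9×4/5 + 4/9×1/5
= 4/9 + 4/45 = 8/15

P = 8/15 ≈ 0.5333


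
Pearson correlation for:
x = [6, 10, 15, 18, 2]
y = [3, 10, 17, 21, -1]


n=5, Σx=51, Σy=50, Σxy=749, Σx²=689, Σy²=840
r = (5×749 - 51×50)/√((5×689 - 51²)(5×840 - 50²))
= 1195/√(844×1700) = 1195/√1434800 ≈ 1195/1197.8314 ≈ 0.9976

r ≈ 0.9976


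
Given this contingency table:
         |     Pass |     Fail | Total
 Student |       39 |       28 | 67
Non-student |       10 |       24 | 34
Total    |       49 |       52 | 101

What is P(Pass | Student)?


P(Pass | Student) = 39/(39+28) = 39/67

P(Pass|Student) = 39/67 ≈ 58.21%


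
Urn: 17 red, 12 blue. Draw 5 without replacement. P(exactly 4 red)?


Hypergeometric: C(17,4)×C(12,1)/C(29,5)
= 2380×12/118755 = 272/1131

P(X=4) = 272/1131 ≈ 24.05%


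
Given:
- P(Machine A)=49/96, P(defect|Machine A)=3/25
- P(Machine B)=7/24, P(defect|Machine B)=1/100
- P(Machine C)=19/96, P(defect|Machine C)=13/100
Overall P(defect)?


P(B) = Σ P(B|Aᵢ)×P(Aᵢ)
  3/25×49/96 = 49/800
  1/100×7/24 = 7/2400
  13/100×19/96 = 247/9600
Sum = 863/9600

P(defect) = 863/9600 ≈ 8.99%


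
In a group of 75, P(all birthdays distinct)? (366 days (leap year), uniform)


P(all different) = Π(366-i)/366 for i=0..74
= (366/366)×(365/366)×...×(292/366)
= 0.000287

P ≈ 0.0003 ≈ 0.03%


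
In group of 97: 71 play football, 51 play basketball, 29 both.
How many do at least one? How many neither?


|A∪B| = 71+51-29 = 93
Neither = 97-93 = 4

At least one: 93; Neither: 4


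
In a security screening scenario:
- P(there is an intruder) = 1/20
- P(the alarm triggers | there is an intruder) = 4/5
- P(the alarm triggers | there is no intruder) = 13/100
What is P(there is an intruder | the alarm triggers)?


Using Bayes' theorem:
P(A|B) = P(B|A)·P(A) / P(B)

P(the alarm triggers) = 4/5 × 1/20 + 13/100 × 19/20
= 1/25 + 247/2000 = 327/2000

P(there is an intruder|the alarm triggers) = (1/25) / (327/2000) = 80/327

P(there is an intruder|the alarm triggers) = 80/327 ≈ 24.46%


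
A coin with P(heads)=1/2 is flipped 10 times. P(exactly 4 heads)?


Binomial: P(X=4) = C(10,4)×p^4×(1-p)^6
= 210 × 1/16 × 1/64 = 105/512

P(X=4) = 105/512 ≈ 20.51%


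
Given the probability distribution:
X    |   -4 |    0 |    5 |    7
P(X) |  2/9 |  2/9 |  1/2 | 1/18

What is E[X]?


E[X] = Σ x·P(X=x)
= (-4)×(2/9) + (0)×(2/9) + (5)×(1/2) + (7)×(1/18)
= 2

E[X] = 2


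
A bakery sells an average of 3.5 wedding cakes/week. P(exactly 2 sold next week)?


Poisson(λ=3.5): P(X=2) = e^(-λ)×λ^k/k!
= e^(-3.5) × 3.5^2 / 2!
≈ 0.03019738342 × 12.25 / 2 ≈ 0.184959

P(X=2) ≈ 0.184959 ≈ 18.50%


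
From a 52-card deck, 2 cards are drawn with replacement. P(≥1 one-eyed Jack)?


P(not a one-eyed Jack) = 50/52 = 25/26
P(none in 2 draws) = (25/26)^2 = 625/676
P(≥1 one-eyed Jack) = 1 - 625/676 = 51/676

P = 51/676 ≈ 7.54%


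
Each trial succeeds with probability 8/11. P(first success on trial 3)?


Geometric: P(X=3) = (1-p)^(k-1)×p = (3/11)^2×8/11 = 72/1331

P(X=3) = 72/1331 ≈ 5.41%


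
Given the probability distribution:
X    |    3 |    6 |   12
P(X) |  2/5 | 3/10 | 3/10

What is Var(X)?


E[X] = 33/5
E[X²] = 288/5
Var(X) = E[X²] - (E[X])² = 288/5 - 1089/25 = 351/25

Var(X) = 351/25 ≈ 14.0400


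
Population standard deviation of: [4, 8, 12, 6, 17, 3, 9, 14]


Mean = 73/8
  (4-73/8)²=1681/64
  (8-73/8)²=81/64
  (12-73/8)²=529/64
  (6-73/8)²=625/64
  (17-73/8)²=3969/64
  (3-73/8)²=2401/64
  (9-73/8)²=1/64
  (14-73/8)²=1521/64
Σ(x-μ)² = 1351/8
σ² = (1351/8)/8 = 1351/64

σ = √(1351/64) ≈ 4.5945


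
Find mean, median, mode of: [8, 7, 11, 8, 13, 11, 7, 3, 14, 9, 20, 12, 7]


Sorted: [3, 7, 7, 7, 8, 8, 9, 11, 11, 12, 13, 14, 20]
Mean = 130/13 = 10
Median = 9
Freq: {8: 2, 7: 3, 11: 2, 13: 1, 3: 1, 14: 1, 9: 1, 20: 1, 12: 1}
Mode: [7]

Mean=10, Median=9, Mode=7


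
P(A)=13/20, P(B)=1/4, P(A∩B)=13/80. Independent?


P(A)×P(B) = 13/80
P(A∩B) = 13/80
Equal ✓ → Independent

Yes, independent


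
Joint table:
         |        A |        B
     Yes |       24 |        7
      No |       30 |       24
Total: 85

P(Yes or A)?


P(Yes∨A) = P(Yes) + P(A) - P(Yes∧A)
= (31 + 54 - 24)/85 = 61/85

P = 61/85 ≈ 71.76%


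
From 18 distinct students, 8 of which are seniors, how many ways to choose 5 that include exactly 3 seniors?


Choose 3 of the 8 seniors and 2 of the other 10 students:
C(8,3)×C(10,2) = 56×45 = 2520

2520


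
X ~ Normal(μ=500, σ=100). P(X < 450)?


z = (450-500)/100 = -0.5
P(Z < -0.5) = 0.3085

P(X < 450) ≈ 0.3085


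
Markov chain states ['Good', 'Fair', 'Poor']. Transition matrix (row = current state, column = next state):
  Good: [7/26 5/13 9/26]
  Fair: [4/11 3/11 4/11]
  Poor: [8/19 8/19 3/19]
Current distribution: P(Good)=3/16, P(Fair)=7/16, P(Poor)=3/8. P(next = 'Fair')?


P(next=Fair) = Σᵢ P(now=i)×P(i→Fair)
= 3/16×5/13 + 7/16×3/11 + 3/8×8/19
= 15/208 + 21/176 + 3/19 = 7593/21736

P = 7593/21736 ≈ 0.3493


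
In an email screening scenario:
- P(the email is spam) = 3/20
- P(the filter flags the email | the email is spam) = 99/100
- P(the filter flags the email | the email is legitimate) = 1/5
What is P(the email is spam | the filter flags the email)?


Using Bayes' theorem:
P(A|B) = P(B|A)·P(A) / P(B)

P(the filter flags the email) = 99/100 × 3/20 + 1/5 × 17/20
= 297/2000 + 17/100 = 637/2000

P(the email is spam|the filter flags the email) = (297/2000) / (637/2000) = 297/637

P(the email is spam|the filter flags the email) = 297/637 ≈ 46.62%


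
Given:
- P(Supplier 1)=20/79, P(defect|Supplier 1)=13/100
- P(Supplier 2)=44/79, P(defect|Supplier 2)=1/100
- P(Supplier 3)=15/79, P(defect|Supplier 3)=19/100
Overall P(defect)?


P(B) = Σ P(B|Aᵢ)×P(Aᵢ)
  13/100×20/79 = 13/395
  1/100×44/79 = 11/1975
  19/100×15/79 = 57/1580
Sum = 589/7900

P(defect) = 589/7900 ≈ 7.46%


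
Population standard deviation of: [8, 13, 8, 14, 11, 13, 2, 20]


Mean = 89/8
  (8-89/8)²=625/64
  (13-89/8)²=225/64
  (8-89/8)²=625/64
  (14-89/8)²=529/64
  (11-89/8)²=1/64
  (13-89/8)²=225/64
  (2-89/8)²=5329/64
  (20-89/8)²=5041/64
Σ(x-μ)² = 1575/8
σ² = (1575/8)/8 = 1575/64

σ = √(1575/64) ≈ 4.9608


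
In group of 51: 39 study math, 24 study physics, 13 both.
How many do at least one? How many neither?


|A∪B| = 39+24-13 = 50
Neither = 51-50 = 1

At least one: 50; Neither: 1


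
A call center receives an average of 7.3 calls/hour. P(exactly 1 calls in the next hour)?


Poisson(λ=7.3): P(X=1) = e^(-λ)×λ^k/k!
= e^(-7.3) × 7.3^1 / 1!
≈ 0.0006755387752 × 7.3 / 1 ≈ 0.004931

P(X=1) ≈ 0.004931 ≈ 0.49%


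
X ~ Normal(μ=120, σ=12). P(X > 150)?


z = (150-120)/12 = 2.5
P(X > 150) = 1 - P(Z ≤ 2.5) = 1 - 0.9938 = 0.0062

P(X > 150) ≈ 0.0062


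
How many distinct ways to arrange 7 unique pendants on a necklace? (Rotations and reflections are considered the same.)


Free circular arrangements: rotations and reflections both identified.
(n-1)!/2 = 6!/2 = 720/2 = 360

360


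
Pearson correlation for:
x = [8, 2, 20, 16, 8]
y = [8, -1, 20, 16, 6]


n=5, Σx=54, Σy=49, Σxy=766, Σx²=788, Σy²=757
r = (5×766 - 54×49)/√((5×788 - 54²)(5×757 - 49²))
= 1184/√(1024×1384) = 1184/√1417216 ≈ 1184/1190.4688 ≈ 0.9946

r ≈ 0.9946


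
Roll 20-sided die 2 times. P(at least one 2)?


P(no 2)^2 = (19/20)^2 = 361/400
P(≥1) = 1 - 361/400 = 39/400

P = 39/400 ≈ 9.75%


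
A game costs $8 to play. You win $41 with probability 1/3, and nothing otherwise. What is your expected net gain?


E[gain] = (41-8)×1/3 + (-8)×2/3
= 11 - 16/3 = 17/3

Expected net gain = $17/3 ≈ $5.67


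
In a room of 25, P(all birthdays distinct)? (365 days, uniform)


P(all different) = Π(365-i)/365 for i=0..24
= (365/365)×(364/365)×...×(341/365)
= 0.431300

P ≈ 0.4313 ≈ 43.13%


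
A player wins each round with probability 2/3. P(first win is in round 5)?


Geometric: P(X=5) = (1-p)^(k-1)×p = (1/3)^4×2/3 = 2/243

P(X=5) = 2/243 ≈ 0.82%


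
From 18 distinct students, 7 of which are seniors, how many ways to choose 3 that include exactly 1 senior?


Choose 1 of the 7 seniors and 2 of the other 11 students:
C(7,1)×C(11,2) = 7×55 = 385

385


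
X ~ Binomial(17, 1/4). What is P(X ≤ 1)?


P(X ≤ 1) = Σ P(X=i) for i=0..1
P(X=0) = 129140163/17179869184
P(X=1) = 731794257/17179869184
Sum = 215233605/4294967296

P(X ≤ 1) = 215233605/4294967296 ≈ 5.01%


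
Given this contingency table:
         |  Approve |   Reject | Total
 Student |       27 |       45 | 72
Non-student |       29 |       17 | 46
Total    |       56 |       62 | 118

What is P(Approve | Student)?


P(Approve | Student) = 27/(27+45) = 27/72 = 3/8

P(Approve|Student) = 3/8 ≈ 37.50%


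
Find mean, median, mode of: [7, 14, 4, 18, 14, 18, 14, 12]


Sorted: [4, 7, 12, 14, 14, 14, 18, 18]
Mean = 101/8
Median = 14
Freq: {7: 1, 14: 3, 4: 1, 18: 2, 12: 1}
Mode: [14]

Mean=101/8, Median=14, Mode=14


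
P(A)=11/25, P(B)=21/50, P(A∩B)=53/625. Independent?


P(A)×P(B) = 231/1250
P(A∩B) = 53/625
Not equal → NOT independent

No, not independent


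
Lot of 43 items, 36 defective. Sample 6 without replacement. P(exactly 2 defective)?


Hypergeometric: C(36,2)×C(7,4)/C(43,6)
= 630×35/6096454 = 1575/435461

P(X=2) = 1575/435461 ≈ 0.36%


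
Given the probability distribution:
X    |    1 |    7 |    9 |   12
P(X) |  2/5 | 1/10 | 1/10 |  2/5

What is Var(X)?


E[X] = 34/5
E[X²] = 71
Var(X) = E[X²] - (E[X])² = 71 - 1156/25 = 619/25

Var(X) = 619/25 ≈ 24.7600


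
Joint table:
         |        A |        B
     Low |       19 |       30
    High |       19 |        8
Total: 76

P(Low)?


P(Low) = (19+30)/76 = 49/76

P(Low) = 49/76 ≈ 64.47%


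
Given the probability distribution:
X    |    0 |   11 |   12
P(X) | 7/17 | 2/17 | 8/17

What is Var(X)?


E[X] = 118/17
E[X²] = 82
Var(X) = E[X²] - (E[X])² = 82 - 13924/289 = 9774/289

Var(X) = 9774/289 ≈ 33.8201


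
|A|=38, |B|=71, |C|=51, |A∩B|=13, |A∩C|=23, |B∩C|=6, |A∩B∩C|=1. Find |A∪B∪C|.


|A∪B∪C| = 38+71+51-13-23-6+1 = 119

|A∪B∪C| = 119


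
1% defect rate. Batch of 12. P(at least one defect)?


P(all good) = (99/100)^12 = 886384871716129280658801/1000000000000000000000000
P(≥1 defect) = 113615128283870719341199/1000000000000000000000000

P = 113615128283870719341199/1000000000000000000000000 ≈ 11.36%


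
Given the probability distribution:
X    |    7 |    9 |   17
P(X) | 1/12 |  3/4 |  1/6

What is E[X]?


E[X] = Σ x·P(X=x)
= (7)×(1/12) + (9)×(3/4) + (17)×(1/6)
= 61/6

E[X] = 61/6


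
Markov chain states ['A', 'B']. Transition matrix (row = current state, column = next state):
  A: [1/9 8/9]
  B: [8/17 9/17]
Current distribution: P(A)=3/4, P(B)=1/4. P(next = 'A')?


P(next=A) = Σᵢ P(now=i)×P(i→A)
= 3/4×1/9 + 1/4×8/17
= 1/12 + 2/17 = 41/204

P = 41/204 ≈ 0.2010


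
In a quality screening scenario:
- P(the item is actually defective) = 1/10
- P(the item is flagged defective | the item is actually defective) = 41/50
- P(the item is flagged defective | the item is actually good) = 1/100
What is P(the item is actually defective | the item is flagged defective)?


Using Bayes' theorem:
P(A|B) = P(B|A)·P(A) / P(B)

P(the item is flagged defective) = 41/50 × 1/10 + 1/100 × 9/10
= 41/500 + 9/1000 = 91/1000

P(the item is actually defective|the item is flagged defective) = (41/500) / (91/1000) = 82/91

P(the item is actually defective|the item is flagged defective) = 82/91 ≈ 90.11%


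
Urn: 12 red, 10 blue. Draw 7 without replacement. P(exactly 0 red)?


Hypergeometric: C(12,0)×C(10,7)/C(22,7)
= 1×120/170544 = 5/7106

P(X=0) = 5/7106 ≈ 0.07%


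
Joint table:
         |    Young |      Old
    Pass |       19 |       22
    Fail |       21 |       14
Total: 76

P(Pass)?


P(Pass) = (19+22)/76 = 41/76

P(Pass) = 41/76 ≈ 53.95%


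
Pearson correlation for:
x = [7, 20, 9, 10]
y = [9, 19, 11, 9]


n=4, Σx=46, Σy=48, Σxy=632, Σx²=630, Σy²=644
r = (4×632 - 46×48)/√((4×630 - 46²)(4×644 - 48²))
= 320/√(404×272) = 320/√109888 ≈ 320/331.4936 ≈ 0.9653

r ≈ 0.9653


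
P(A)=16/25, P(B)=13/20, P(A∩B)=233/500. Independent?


P(A)×P(B) = 52/125
P(A∩B) = 233/500
Not equal → NOT independent

No, not independent


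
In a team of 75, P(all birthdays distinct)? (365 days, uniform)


P(all different) = Π(365-i)/365 for i=0..74
= (365/365)×(364/365)×...×(291/365)
= 0.000280

P ≈ 0.0003 ≈ 0.03%


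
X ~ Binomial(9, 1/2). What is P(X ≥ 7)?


P(X ≥ 7) = Σ P(X=i) for i=7..9
P(X=7) = 9/128
P(X=8) = 9/512
P(X=9) = 1/512
Sum = 23/256

P(X ≥ 7) = 23/256 ≈ 8.98%


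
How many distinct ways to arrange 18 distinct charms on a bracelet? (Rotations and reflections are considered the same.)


Free circular arrangements: rotations and reflections both identified.
(n-1)!/2 = 17!/2 = 355687428096000/2 = 177843714048000

177843714048000


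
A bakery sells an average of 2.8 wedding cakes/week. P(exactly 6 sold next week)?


Poisson(λ=2.8): P(X=6) = e^(-λ)×λ^k/k!
= e^(-2.8) × 2.8^6 / 6!
≈ 0.06081006263 × 481.890304 / 720 ≈ 0.040700

P(X=6) ≈ 0.040700 ≈ 4.07%


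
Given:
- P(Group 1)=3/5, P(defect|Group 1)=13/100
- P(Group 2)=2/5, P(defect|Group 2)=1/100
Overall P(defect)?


P(B) = Σ P(B|Aᵢ)×P(Aᵢ)
  13/100×3/5 = 39/500
  1/100×2/5 = 1/250
Sum = 41/500

P(defect) = 41/500 ≈ 8.20%


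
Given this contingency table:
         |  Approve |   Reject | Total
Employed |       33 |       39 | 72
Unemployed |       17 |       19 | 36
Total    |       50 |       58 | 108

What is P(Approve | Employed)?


P(Approve | Employed) = 33/(33+39) = 33/72 = 11/24

P(Approve|Employed) = 11/24 ≈ 45.83%


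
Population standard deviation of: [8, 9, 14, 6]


Mean = 37/4
  (8-37/4)²=25/16
  (9-37/4)²=1/16
  (14-37/4)²=361/16
  (6-37/4)²=169/16
Σ(x-μ)² = 139/4
σ² = (139/4)/4 = 139/16

σ = √(139/16) ≈ 2.9475


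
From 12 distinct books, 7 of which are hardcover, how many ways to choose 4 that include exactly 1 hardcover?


Choose 1 of the 7 hardcovers and 3 of the other 5 books:
C(7,1)×C(5,3) = 7×10 = 70

70


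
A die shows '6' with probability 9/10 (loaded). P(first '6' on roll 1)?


Geometric: P(X=1) = (1-p)^(k-1)×p = (1/10)^0×9/10 = 9/10

P(X=1) = 9/10 ≈ 90.00%


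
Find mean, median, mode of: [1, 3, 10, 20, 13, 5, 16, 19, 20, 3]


Sorted: [1, 3, 3, 5, 10, 13, 16, 19, 20, 20]
Mean = 110/10 = 11
Median = 23/2
Freq: {1: 1, 3: 2, 10: 1, 20: 2, 13: 1, 5: 1, 16: 1, 19: 1}
Mode: [3, 20]

Mean=11, Median=23/2, Mode=[3, 20]


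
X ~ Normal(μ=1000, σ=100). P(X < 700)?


z = (700-1000)/100 = -3.0
P(Z < -3.0) = 0.0013

P(X < 700) ≈ 0.0013


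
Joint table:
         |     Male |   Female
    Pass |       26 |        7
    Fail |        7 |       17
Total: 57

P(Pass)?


P(Pass) = (26+7)/57 = 33/57 = 11/19

P(Pass) = 11/19 ≈ 57.89%


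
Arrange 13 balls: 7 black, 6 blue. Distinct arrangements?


13!/(7!×6!) = 1716

1716


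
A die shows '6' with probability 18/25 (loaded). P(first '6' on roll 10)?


Geometric: P(X=10) = (1-p)^(k-1)×p = (7/25)^9×18/25 = 726364926/95367431640625

P(X=10) = 726364926/95367431640625 ≈ 0.00%


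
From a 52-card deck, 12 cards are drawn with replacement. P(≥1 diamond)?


P(not a diamond) = 39/52 = 3/4
P(none in 12 draws) = (3/4)^12 = 531441/16777216
P(≥1 diamond) = 1 - 531441/16777216 = 16245775/16777216

P = 16245775/16777216 ≈ 96.83%


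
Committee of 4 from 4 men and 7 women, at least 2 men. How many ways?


Count by #men:
  2M,2W: C(4,2)×C(7,2)=126
  3M,1W: C(4,3)×C(7,1)=28
  4M,0W: C(4,4)×C(7,0)=1
Total = 155

155


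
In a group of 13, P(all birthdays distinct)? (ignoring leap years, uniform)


P(all different) = Π(365-i)/365 for i=0..12
= (365/365)×(364/365)×...×(353/365)
= 0.805590

P ≈ 0.8056 ≈ 80.56%


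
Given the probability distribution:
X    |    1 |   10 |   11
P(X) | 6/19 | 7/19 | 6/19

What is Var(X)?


E[X] = 142/19
E[X²] = 1432/19
Var(X) = E[X²] - (E[X])² = 1432/19 - 20164/361 = 7044/361

Var(X) = 7044/361 ≈ 19.5125


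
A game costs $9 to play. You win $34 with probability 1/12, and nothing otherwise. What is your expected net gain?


E[gain] = (34-9)×1/12 + (-9)×11/12
= 25/12 - 33/4 = -37/6

Expected net gain = $-37/6 ≈ $-6.17


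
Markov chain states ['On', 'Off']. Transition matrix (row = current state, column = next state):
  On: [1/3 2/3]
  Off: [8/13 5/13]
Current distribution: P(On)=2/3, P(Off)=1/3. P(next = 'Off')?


P(next=Off) = Σᵢ P(now=i)×P(i→Off)
= 2/3×2/3 + 1/3×5/13
= 4/9 + 5/39 = 67/117

P = 67/117 ≈ 0.5726


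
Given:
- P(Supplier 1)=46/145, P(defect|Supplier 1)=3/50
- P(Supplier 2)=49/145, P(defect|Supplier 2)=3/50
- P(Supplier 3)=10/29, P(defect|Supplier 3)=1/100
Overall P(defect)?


P(B) = Σ P(B|Aᵢ)×P(Aᵢ)
  3/50×46/145 = 69/3625
  3/50×49/145 = 147/7250
  1/100×10/29 = 1/290
Sum = 31/725

P(defect) = 31/725 ≈ 4.28%


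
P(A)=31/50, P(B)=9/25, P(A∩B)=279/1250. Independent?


P(A)×P(B) = 279/1250
P(A∩B) = 279/1250
Equal ✓ → Independent

Yes, independent


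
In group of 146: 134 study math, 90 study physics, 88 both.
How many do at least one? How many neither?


|A∪B| = 134+90-88 = 136
Neither = 146-136 = 10

At least one: 136; Neither: 10


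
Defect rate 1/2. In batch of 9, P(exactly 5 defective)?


Binomial: P(X=5) = C(9,5)×p^5×(1-p)^4
= 126 × 1/32 × 1/16 = 63/256

P(X=5) = 63/256 ≈ 24.61%


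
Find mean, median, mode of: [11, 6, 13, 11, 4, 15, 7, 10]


Sorted: [4, 6, 7, 10, 11, 11, 13, 15]
Mean = 77/8
Median = 21/2
Freq: {11: 2, 6: 1, 13: 1, 4: 1, 15: 1, 7: 1, 10: 1}
Mode: [11]

Mean=77/8, Median=21/2, Mode=11


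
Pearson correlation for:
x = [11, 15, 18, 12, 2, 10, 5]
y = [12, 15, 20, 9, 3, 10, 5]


n=7, Σx=73, Σy=74, Σxy=956, Σx²=943, Σy²=984
r = (7×956 - 73×74)/√((7×943 - 73²)(7×984 - 74²))
= 1290/√(1272×1412) = 1290/√1796064 ≈ 1290/1340.1731 ≈ 0.9626

r ≈ 0.9626


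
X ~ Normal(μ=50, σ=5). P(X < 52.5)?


z = (52.5-50)/5 = 0.5
P(Z < 0.5) = 0.6915

P(X < 52.5) ≈ 0.6915


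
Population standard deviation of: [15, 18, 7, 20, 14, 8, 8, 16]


Mean = 106/8 = 53/4
  (15-53/4)²=49/16
  (18-53/4)²=361/16
  (7-53/4)²=625/16
  (20-53/4)²=729/16
  (14-53/4)²=9/16
  (8-53/4)²=441/16
  (8-53/4)²=441/16
  (16-53/4)²=121/16
Σ(x-μ)² = 347/2
σ² = (347/2)/8 = 347/16

σ = √(347/16) ≈ 4.6570


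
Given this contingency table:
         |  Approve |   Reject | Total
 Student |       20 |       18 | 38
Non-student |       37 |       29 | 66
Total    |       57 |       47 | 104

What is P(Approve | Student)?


P(Approve | Student) = 20/(20+18) = 20/38 = 10/19

P(Approve|Student) = 10/19 ≈ 52.63%


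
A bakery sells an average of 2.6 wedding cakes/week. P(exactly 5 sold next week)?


Poisson(λ=2.6): P(X=5) = e^(-λ)×λ^k/k!
= e^(-2.6) × 2.6^5 / 5!
≈ 0.07427357821 × 118.81376 / 120 ≈ 0.073539

P(X=5) ≈ 0.073539 ≈ 7.35%


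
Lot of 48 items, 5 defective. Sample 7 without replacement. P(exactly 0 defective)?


Hypergeometric: C(5,0)×C(43,7)/C(48,7)
= 1×32224114/73629072 = 374699/856152

P(X=0) = 374699/856152 ≈ 43.77%


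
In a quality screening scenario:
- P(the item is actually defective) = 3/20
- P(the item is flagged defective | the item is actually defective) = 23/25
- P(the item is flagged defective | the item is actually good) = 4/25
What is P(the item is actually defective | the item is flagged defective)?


Using Bayes' theorem:
P(A|B) = P(B|A)·P(A) / P(B)

P(the item is flagged defective) = 23/25 × 3/20 + 4/25 × 17/20
= 69/500 + 17/125 = 137/500

P(the item is actually defective|the item is flagged defective) = (69/500) / (137/500) = 69/137

P(the item is actually defective|the item is flagged defective) = 69/137 ≈ 50.36%


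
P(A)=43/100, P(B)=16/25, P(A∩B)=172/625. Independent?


P(A)×P(B) = 172/625
P(A∩B) = 172/625
Equal ✓ → Independent

Yes, independent


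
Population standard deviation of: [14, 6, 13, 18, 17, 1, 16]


Mean = 85/7
  (14-85/7)²=169/49
  (6-85/7)²=1849/49
  (13-85/7)²=36/49
  (18-85/7)²=1681/49
  (17-85/7)²=1156/49
  (1-85/7)²=6084/49
  (16-85/7)²=729/49
Σ(x-μ)² = 1672/7
σ² = (1672/7)/7 = 1672/49

σ = √(1672/49) ≈ 5.8414


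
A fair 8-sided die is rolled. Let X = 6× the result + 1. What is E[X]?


E[die] = (1+8)/2 = 9/2
E[X] = 6×9/2 + 1 = 28

E[X] = 28


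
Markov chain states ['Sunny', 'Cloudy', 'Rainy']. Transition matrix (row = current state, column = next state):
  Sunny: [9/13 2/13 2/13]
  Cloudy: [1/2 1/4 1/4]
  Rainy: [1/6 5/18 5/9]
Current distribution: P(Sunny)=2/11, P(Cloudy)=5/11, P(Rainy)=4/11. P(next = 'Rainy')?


P(next=Rainy) = Σᵢ P(now=i)×P(i→Rainy)
= 2/11×2/13 + 5/11×1/4 + 4/11×5/9
= 4/143 + 5/44 + 20/99 = 1769/5148

P = 1769/5148 ≈ 0.3436


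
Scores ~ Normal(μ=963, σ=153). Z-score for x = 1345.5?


z = (x - μ)/σ = (1345.5 - 963)/153 = 2.5

z = 2.5


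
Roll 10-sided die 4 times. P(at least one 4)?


P(no 4)^4 = (9/10)^4 = 6561/10000
P(≥1) = 1 - 6561/10000 = 3439/10000

P = 3439/10000 ≈ 34.39%


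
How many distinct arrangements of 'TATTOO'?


Letters: 6, freq: {'T': 3, 'A': 1, 'O': 2}
6!/(3!×1!×2!) = 720/12 = 60

60


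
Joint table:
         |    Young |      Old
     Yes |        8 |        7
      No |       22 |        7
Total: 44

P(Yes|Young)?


P(Yes|Young) = 8/(8+22) = 8/30 = 4/15

P = 4/15 ≈ 26.67%


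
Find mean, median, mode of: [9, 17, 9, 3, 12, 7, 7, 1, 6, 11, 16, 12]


Sorted: [1, 3, 6, 7, 7, 9, 9, 11, 12, 12, 16, 17]
Mean = 110/12 = 55/6
Median = 9
Freq: {9: 2, 17: 1, 3: 1, 12: 2, 7: 2, 1: 1, 6: 1, 11: 1, 16: 1}
Mode: [7, 9, 12]

Mean=55/6, Median=9, Mode=[7, 9, 12]


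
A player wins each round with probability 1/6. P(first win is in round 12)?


Geometric: P(X=12) = (1-p)^(k-1)×p = (5/6)^11×1/6 = 48828125/2176782336

P(X=12) = 48828125/2176782336 ≈ 2.24%


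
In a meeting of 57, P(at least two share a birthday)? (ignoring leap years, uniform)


P(all different) = Π(365-i)/365 for i=0..56
= 0.009878
P(match) = 1 - 0.009878 = 0.990122

P ≈ 0.9901 ≈ 99.01%


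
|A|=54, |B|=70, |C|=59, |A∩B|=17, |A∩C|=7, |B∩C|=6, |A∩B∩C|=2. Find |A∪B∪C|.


|A∪B∪C| = 54+70+59-17-7-6+2 = 155

|A∪B∪C| = 155


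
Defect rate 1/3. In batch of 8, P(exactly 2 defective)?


Binomial: P(X=2) = C(8,2)×p^2×(1-p)^6
= 28 × 1/9 × 64/729 = 1792/6561

P(X=2) = 1792/6561 ≈ 27.31%


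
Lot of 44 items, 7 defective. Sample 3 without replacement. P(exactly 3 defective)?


Hypergeometric: C(7,3)×C(37,0)/C(44,3)
= 35×1/13244 = 5/1892

P(X=3) = 5/1892 ≈ 0.26%


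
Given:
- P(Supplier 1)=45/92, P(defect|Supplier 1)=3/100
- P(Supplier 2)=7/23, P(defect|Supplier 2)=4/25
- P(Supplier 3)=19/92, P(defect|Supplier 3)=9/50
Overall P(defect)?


P(B) = Σ P(B|Aᵢ)×P(Aᵢ)
  3/100×45/92 = 27/1840
  4/25×7/23 = 28/575
  9/50×19/92 = 171/4600
Sum = 37/368

P(defect) = 37/368 ≈ 10.05%


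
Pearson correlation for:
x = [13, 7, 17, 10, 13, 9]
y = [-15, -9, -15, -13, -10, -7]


n=6, Σx=69, Σy=-69, Σxy=-836, Σx²=857, Σy²=849
r = (6×(-836) - 69×(-69))/√((6×857 - 69²)(6×849 - (-69)²))
= -255/√(381×333) = -255/√126873 ≈ -255/356.1924 ≈ -0.7159

r ≈ -0.7159


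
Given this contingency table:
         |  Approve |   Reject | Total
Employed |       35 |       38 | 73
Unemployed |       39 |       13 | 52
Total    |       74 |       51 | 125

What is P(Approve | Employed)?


P(Approve | Employed) = 35/(35+38) = 35/73

P(Approve|Employed) = 35/73 ≈ 47.95%
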